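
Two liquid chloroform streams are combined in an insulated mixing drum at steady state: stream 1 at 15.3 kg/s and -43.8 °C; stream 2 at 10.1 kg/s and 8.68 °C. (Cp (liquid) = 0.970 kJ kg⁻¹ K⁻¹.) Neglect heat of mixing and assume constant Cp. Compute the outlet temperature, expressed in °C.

Adiabatic, steady state ⇒ Σ ṁᵢCp,ᵢ(T_out − Tᵢ) = 0
Σ ṁᵢCp,ᵢTᵢ = 15.3×0.970×-43.8 + 10.1×0.970×8.68 = -565
Σ ṁᵢCp,ᵢ = 15.3×0.970 + 10.1×0.970 = 24.638
T_out = -565 / 24.638 = -22.932 °C

T_out = -22.9 °C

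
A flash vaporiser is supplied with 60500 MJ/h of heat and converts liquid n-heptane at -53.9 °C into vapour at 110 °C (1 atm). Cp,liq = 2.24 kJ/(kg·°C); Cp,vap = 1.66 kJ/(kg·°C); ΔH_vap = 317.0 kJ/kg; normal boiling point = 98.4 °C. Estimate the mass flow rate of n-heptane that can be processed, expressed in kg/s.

Δh = 2.24×(98.4−-53.9) + 317.0 + 1.66×(110−98.4) = 677.41 kJ/kg
Q = 60500 MJ/h = 16806 kJ/s = 16806 kJ/s
ṁ = Q/Δh = 16806 / 677.41 = 24.809 kg/s

ṁ = 24.8 kg/s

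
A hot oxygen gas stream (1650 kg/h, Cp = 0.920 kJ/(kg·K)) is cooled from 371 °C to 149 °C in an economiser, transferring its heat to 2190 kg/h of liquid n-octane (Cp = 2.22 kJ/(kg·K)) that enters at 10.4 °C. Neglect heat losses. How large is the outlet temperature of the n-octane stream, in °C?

Heat released by hot stream: Q = 1650 × 0.920 × (371 − 149) = 337000 kJ/h
Energy balance on cold side (adiabatic exchanger): Q = ṁ_c·Cp_c·(T_c,out − T_c,in)
T_c,out = 10.4 + 337000/(2190 × 2.22) = 79.715 °C

T_c,out = 79.7 °C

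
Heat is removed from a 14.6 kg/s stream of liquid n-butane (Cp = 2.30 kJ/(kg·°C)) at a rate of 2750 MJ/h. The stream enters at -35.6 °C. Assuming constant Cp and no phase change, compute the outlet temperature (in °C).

T_out = -58.3 °C

Q = 2750 MJ/h = 763.89 kJ/s
ΔT = Q/(ṁ·Cp) = 763.89/(14.6×2.30) = 22.748 K
T_out = -35.6 − 22.748 = -58.348 °C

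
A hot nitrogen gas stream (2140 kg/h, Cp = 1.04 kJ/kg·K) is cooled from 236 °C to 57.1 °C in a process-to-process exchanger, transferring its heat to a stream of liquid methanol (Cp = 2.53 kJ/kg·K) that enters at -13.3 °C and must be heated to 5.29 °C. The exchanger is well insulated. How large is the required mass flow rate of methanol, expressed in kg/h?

ṁ_c = 8470 kg/h

Heat released by hot stream: Q = 2140 × 1.04 × (236 − 57.1) = 398160 kJ/h
Energy balance on cold side (adiabatic exchanger): Q = ṁ_c·Cp_c·(T_c,out − T_c,in)
ṁ_c = 398160 / [2.53 × (5.29 − -13.3)] = 8465.6 kg/h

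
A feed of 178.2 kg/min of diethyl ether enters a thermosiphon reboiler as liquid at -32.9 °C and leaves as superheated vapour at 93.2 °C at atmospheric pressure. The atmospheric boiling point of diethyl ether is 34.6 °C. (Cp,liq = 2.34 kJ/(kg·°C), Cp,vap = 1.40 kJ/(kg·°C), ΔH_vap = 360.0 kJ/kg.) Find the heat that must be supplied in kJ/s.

liquid -32.9→34.6 °C: 157.95 kJ/kg
vaporisation at 34.6 °C: 360 kJ/kg
vapour 34.6→93.2 °C: 82.04 kJ/kg
Δh = 157.95 + 360 + 82.04 = 599.99 kJ/kg
Q = ṁ·Δh = 178.2 kg/min × 599.99 kJ/kg = 106920 kJ/min
|Q| = 1782 kW

Q = 1780 kJ/s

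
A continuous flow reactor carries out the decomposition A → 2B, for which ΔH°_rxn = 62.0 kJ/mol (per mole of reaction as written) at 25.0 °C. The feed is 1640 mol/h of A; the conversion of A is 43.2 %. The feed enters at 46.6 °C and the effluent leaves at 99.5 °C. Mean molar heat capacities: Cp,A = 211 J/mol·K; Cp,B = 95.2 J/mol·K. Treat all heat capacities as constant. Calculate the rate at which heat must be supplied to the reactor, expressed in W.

Extent of reaction ξ = 0.432 × 1640 = 708.48 mol/h
Reaction term: ξ·ΔH°_rxn = 708.48 × 62.0 = 43926 kJ/h
Sensible, feed 46.6→25 °C: -7474.5 kJ/h
Outlet flows (mol/h): A 931.52, B 1417
Sensible, products 25→99.5 °C: 24693 kJ/h
Q = ΔH = 61144 kJ/h = 16.984 kW
Heat supplied = 16984 W

Q_in = 17000 W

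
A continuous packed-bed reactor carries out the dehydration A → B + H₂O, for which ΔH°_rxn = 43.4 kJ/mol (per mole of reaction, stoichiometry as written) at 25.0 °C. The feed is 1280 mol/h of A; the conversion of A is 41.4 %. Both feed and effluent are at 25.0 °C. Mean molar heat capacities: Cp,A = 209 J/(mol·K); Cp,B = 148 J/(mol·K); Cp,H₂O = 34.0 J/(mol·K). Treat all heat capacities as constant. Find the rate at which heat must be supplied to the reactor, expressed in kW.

Q_in = 6.39 kW

Extent of reaction ξ = 0.414 × 1280 = 529.92 mol/h
Reaction term: ξ·ΔH°_rxn = 529.92 × 43.4 = 22999 kJ/h
Q = ΔH = 22999 kJ/h = 6.3885 kW
Heat supplied = 6.3885 kW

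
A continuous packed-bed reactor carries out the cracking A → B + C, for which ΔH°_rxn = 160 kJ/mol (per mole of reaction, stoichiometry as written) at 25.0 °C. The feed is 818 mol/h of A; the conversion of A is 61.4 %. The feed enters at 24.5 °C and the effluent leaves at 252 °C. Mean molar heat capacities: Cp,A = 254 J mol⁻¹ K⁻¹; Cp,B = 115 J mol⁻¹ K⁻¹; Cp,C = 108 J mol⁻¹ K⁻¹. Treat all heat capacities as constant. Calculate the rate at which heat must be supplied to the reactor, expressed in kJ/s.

Extent of reaction ξ = 0.614 × 818 = 502.25 mol/h
Reaction term: ξ·ΔH°_rxn = 502.25 × 160 = 80360 kJ/h
Sensible, feed 24.5→25 °C: 103.89 kJ/h
Outlet flows (mol/h): A 315.75, B 502.25, C 502.25
Sensible, products 25→252 °C: 43630 kJ/h
Q = ΔH = 124090 kJ/h = 34.471 kW
Heat supplied = 34.471 kJ/s

Q_in = 34.5 kJ/s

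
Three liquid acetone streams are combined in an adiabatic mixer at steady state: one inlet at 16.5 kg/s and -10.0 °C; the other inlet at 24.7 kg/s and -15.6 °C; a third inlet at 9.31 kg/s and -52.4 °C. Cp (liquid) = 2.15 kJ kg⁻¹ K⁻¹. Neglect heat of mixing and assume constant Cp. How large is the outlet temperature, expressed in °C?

T_out = -20.6 °C

Adiabatic, steady state ⇒ Σ ṁᵢCp,ᵢ(T_out − Tᵢ) = 0
Σ ṁᵢCp,ᵢTᵢ = 16.5×2.15×-10.0 + 24.7×2.15×-15.6 + 9.31×2.15×-52.4 = -2232.1
Σ ṁᵢCp,ᵢ = 16.5×2.15 + 24.7×2.15 + 9.31×2.15 = 108.6
T_out = -2232.1 / 108.6 = -20.554 °C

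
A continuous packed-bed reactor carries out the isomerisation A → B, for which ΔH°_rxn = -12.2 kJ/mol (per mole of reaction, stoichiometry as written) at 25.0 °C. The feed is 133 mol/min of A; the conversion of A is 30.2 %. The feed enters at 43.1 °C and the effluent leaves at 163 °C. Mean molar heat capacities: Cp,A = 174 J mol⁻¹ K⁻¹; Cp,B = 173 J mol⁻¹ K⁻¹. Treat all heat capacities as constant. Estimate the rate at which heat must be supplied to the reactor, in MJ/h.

Extent of reaction ξ = 0.302 × 133 = 40.166 mol/min
Reaction term: ξ·ΔH°_rxn = 40.166 × -12.2 = -490.03 kJ/min
Sensible, feed 43.1→25 °C: -418.87 kJ/min
Outlet flows (mol/min): A 92.834, B 40.166
Sensible, products 25→163 °C: 3188.1 kJ/min
Q = ΔH = 2279.2 kJ/min = 37.986 kW
Heat supplied = 136.75 MJ/h

Q_in = 137 MJ/h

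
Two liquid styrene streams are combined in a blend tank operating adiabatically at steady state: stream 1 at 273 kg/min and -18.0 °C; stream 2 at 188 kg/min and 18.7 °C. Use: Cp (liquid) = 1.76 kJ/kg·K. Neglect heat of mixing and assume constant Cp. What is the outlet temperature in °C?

No heat crosses the boundary, so H_out = H_in.
T_out = Σ ṁᵢCp,ᵢTᵢ / Σ ṁᵢCp,ᵢ
      = -2461.2 / 811.36 = -3.0334 °C

T_out = -3.03 °C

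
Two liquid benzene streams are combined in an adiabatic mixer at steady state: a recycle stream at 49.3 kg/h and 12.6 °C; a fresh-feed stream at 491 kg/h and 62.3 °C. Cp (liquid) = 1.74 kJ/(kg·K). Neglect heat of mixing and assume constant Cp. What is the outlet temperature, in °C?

Adiabatic, steady state ⇒ Σ ṁᵢCp,ᵢ(T_out − Tᵢ) = 0
T_out = Σ ṁᵢCp,ᵢTᵢ / Σ ṁᵢCp,ᵢ
      = 54306 / 940.12 = 57.765 °C

T_out = 57.8 °C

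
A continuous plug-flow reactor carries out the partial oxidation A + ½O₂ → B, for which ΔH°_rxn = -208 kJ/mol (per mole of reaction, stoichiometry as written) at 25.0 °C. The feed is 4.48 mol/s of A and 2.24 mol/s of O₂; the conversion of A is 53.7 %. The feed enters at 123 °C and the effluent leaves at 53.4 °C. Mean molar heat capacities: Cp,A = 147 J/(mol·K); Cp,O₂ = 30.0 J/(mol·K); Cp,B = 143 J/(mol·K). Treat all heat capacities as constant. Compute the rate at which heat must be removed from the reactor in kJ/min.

Extent of reaction ξ = 0.537 × 4.48 = 2.4058 mol/s
Reaction term: ξ·ΔH°_rxn = 2.4058 × -208 = -500.4 kJ/s
Sensible, feed 123→25 °C: -71.124 kJ/s
Outlet flows (mol/s): A 2.0742, O₂ 1.0371, B 2.4058
Sensible, products 25→53.4 °C: 19.313 kJ/s
Q = ΔH = -552.21 kJ/s = -552.21 kW
Heat removed = 33133 kJ/min

Q_out = 33100 kJ/min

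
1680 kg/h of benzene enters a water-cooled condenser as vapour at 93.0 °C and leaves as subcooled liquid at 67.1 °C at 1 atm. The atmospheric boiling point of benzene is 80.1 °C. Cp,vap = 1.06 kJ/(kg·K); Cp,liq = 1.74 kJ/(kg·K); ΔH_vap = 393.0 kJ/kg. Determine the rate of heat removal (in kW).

Q_c = 200 kW

vapour 93.0→80.1 °C: -13.674 kJ/kg
condensation at 80.1 °C: -393 kJ/kg
liquid 80.1→67.1 °C: -22.62 kJ/kg
Δh = -13.674 + -393 + -22.62 = -429.29 kJ/kg
Q = ṁ·Δh = 1680 kg/h × -429.29 kJ/kg = -721210 kJ/h
|Q| = 200.34 kW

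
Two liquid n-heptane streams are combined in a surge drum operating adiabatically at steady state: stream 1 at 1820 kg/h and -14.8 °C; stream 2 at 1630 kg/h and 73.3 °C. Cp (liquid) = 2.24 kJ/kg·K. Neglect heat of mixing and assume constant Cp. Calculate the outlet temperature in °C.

T_out = 26.8 °C

Energy balance with Q = 0: Σ ṁᵢCp,ᵢ(T_out − Tᵢ) = 0
T_out = Σ ṁᵢCp,ᵢTᵢ / Σ ṁᵢCp,ᵢ
      = 207300 / 7728 = 26.824 °C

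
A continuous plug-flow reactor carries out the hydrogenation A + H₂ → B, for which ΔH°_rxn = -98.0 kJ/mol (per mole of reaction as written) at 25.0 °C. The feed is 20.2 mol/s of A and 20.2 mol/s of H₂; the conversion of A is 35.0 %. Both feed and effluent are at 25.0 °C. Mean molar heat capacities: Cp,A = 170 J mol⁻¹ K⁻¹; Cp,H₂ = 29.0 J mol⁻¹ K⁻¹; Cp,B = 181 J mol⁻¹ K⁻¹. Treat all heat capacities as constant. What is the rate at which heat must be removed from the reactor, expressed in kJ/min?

Q_out = 41600 kJ/min

Extent of reaction ξ = 0.350 × 20.2 = 7.07 mol/s
Reaction term: ξ·ΔH°_rxn = 7.07 × -98.0 = -692.86 kJ/s
Q = ΔH = -692.86 kJ/s = -692.86 kW
Heat removed = 41572 kJ/min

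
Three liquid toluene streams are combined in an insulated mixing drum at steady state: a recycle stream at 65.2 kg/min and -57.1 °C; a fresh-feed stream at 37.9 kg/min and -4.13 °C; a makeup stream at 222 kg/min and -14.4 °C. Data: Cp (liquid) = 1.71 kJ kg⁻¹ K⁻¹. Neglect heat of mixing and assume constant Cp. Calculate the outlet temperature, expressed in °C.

Adiabatic, steady state ⇒ Σ ṁᵢCp,ᵢ(T_out − Tᵢ) = 0
Σ ṁᵢCp,ᵢTᵢ = 65.2×1.71×-57.1 + 37.9×1.71×-4.13 + 222×1.71×-14.4 = -12100
Σ ṁᵢCp,ᵢ = 65.2×1.71 + 37.9×1.71 + 222×1.71 = 555.92
T_out = -12100 / 555.92 = -21.766 °C

T_out = -21.8 °C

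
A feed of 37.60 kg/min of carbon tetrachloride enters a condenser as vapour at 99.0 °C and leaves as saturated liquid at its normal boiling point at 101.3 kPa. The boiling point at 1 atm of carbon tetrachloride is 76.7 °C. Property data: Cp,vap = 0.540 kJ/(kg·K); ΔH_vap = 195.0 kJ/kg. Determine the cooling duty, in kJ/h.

vapour 99.0→76.7 °C: -12.042 kJ/kg
condensation at 76.7 °C: -195 kJ/kg
Δh = -12.042 + -195 = -207.04 kJ/kg
Q = ṁ·Δh = 37.60 kg/min × -207.04 kJ/kg = -7784.8 kJ/min
|Q| = 129.75 kW = 467090 kJ/h

Q_c = 467000 kJ/h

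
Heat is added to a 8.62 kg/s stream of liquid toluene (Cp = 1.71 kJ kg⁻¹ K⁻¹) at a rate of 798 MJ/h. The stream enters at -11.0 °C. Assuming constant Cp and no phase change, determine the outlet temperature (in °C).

Q = 798 MJ/h = 221.67 kJ/s
ΔT = Q/(ṁ·Cp) = 221.67/(8.62×1.71) = 15.038 K
T_out = -11.0 + 15.038 = 4.0382 °C

T_out = 4.04 °C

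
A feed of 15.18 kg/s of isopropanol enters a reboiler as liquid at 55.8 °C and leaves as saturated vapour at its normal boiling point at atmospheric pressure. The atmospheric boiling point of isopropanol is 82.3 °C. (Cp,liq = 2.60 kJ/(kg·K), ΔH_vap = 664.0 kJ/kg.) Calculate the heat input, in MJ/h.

liquid 55.8→82.3 °C: 68.9 kJ/kg
vaporisation at 82.3 °C: 664 kJ/kg
Δh = 68.9 + 664 = 732.9 kJ/kg
Q = ṁ·Δh = 15.18 kg/s × 732.9 kJ/kg = 11125 kJ/s
|Q| = 11125 kW = 40052 MJ/h

Q = 40100 MJ/h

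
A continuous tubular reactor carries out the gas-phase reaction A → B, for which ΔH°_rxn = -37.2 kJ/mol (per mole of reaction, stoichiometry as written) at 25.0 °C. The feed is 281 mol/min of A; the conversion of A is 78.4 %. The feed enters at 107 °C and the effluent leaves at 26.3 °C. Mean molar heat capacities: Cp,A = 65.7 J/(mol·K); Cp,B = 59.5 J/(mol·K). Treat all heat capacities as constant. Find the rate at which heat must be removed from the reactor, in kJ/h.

Extent of reaction ξ = 0.784 × 281 = 220.3 mol/min
Reaction term: ξ·ΔH°_rxn = 220.3 × -37.2 = -8195.3 kJ/min
Sensible, feed 107→25 °C: -1513.9 kJ/min
Outlet flows (mol/min): A 60.696, B 220.3
Sensible, products 25→26.3 °C: 22.225 kJ/min
Q = ΔH = -9686.9 kJ/min = -161.45 kW
Heat removed = 581220 kJ/h

Q_out = 581000 kJ/h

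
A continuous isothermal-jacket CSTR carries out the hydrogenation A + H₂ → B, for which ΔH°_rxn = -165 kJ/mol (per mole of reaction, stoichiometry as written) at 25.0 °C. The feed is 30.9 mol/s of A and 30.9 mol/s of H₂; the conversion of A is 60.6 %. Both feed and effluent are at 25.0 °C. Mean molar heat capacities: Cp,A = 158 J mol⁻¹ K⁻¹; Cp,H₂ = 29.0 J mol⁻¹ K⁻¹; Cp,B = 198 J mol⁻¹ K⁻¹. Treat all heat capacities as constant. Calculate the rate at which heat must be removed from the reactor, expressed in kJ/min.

Extent of reaction ξ = 0.606 × 30.9 = 18.725 mol/s
Reaction term: ξ·ΔH°_rxn = 18.725 × -165 = -3089.7 kJ/s
Q = ΔH = -3089.7 kJ/s = -3089.7 kW
Heat removed = 185380 kJ/min

Q_out = 185000 kJ/min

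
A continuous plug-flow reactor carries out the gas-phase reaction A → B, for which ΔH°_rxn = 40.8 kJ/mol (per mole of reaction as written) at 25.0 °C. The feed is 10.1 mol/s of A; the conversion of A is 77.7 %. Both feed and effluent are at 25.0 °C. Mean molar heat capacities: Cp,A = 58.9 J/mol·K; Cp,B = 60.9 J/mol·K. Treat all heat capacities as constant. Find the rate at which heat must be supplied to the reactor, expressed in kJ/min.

Q_in = 19200 kJ/min

Extent of reaction ξ = 0.777 × 10.1 = 7.8477 mol/s
Reaction term: ξ·ΔH°_rxn = 7.8477 × 40.8 = 320.19 kJ/s
Q = ΔH = 320.19 kJ/s = 320.19 kW
Heat supplied = 19211 kJ/min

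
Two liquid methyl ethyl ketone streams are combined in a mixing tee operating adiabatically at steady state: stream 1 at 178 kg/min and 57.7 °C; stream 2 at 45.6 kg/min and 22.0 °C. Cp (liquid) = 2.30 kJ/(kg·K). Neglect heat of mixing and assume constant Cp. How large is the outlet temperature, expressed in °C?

No heat crosses the boundary, so H_out = H_in.
Σ ṁᵢCp,ᵢTᵢ = 178×2.30×57.7 + 45.6×2.30×22.0 = 25930
Σ ṁᵢCp,ᵢ = 178×2.30 + 45.6×2.30 = 514.28
T_out = 25930 / 514.28 = 50.419 °C

T_out = 50.4 °C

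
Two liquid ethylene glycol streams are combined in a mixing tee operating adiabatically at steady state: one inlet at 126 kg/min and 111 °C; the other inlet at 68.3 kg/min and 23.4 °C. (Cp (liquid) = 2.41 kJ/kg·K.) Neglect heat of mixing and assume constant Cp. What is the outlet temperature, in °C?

T_out = 80.2 °C

Energy balance with Q = 0: Σ ṁᵢCp,ᵢ(T_out − Tᵢ) = 0
T_out = Σ ṁᵢCp,ᵢTᵢ / Σ ṁᵢCp,ᵢ
      = 37558 / 468.26 = 80.207 °C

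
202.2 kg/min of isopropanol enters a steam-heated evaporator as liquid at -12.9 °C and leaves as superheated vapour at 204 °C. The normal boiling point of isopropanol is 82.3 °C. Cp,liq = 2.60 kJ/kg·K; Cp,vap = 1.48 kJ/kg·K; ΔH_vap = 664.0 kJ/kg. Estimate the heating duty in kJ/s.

Q = 3680 kJ/s

liquid -12.9→82.3 °C: 247.52 kJ/kg
vaporisation at 82.3 °C: 664 kJ/kg
vapour 82.3→204 °C: 180.12 kJ/kg
Δh = 247.52 + 664 + 180.12 = 1091.6 kJ/kg
Q = ṁ·Δh = 202.2 kg/min × 1091.6 kJ/kg = 220730 kJ/min
|Q| = 3678.8 kW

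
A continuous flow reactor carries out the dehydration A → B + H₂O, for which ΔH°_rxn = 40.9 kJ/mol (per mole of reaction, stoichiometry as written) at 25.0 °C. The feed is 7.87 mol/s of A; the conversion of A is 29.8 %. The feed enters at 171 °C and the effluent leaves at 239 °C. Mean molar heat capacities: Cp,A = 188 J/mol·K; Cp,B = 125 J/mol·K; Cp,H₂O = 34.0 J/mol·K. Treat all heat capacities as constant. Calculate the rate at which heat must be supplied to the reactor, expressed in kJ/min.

Extent of reaction ξ = 0.298 × 7.87 = 2.3453 mol/s
Reaction term: ξ·ΔH°_rxn = 2.3453 × 40.9 = 95.921 kJ/s
Sensible, feed 171→25 °C: -216.02 kJ/s
Outlet flows (mol/s): A 5.5247, B 2.3453, H₂O 2.3453
Sensible, products 25→239 °C: 302.07 kJ/s
Q = ΔH = 181.98 kJ/s = 181.98 kW
Heat supplied = 10919 kJ/min

Q_in = 10900 kJ/min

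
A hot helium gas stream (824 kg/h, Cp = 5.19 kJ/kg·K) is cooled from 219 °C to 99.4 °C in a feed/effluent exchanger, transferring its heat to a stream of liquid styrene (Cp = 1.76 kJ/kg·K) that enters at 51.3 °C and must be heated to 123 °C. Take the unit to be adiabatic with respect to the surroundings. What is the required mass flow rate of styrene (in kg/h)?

ṁ_c = 4050 kg/h

Heat released by hot stream: Q = 824 × 5.19 × (219 − 99.4) = 511480 kJ/h
Energy balance on cold side (adiabatic exchanger): Q = ṁ_c·Cp_c·(T_c,out − T_c,in)
ṁ_c = 511480 / [1.76 × (123 − 51.3)] = 4053.2 kg/h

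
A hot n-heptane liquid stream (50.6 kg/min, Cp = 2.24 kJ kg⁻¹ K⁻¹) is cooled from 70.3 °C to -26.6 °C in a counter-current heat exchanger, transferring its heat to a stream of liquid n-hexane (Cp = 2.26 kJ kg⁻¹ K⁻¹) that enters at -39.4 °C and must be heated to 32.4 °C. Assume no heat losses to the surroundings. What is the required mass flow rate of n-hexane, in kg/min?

Heat released by hot stream: Q = 50.6 × 2.24 × (70.3 − -26.6) = 10983 kJ/min
Energy balance on cold side (adiabatic exchanger): Q = ṁ_c·Cp_c·(T_c,out − T_c,in)
ṁ_c = 10983 / [2.26 × (32.4 − -39.4)] = 67.685 kg/min

ṁ_c = 67.7 kg/min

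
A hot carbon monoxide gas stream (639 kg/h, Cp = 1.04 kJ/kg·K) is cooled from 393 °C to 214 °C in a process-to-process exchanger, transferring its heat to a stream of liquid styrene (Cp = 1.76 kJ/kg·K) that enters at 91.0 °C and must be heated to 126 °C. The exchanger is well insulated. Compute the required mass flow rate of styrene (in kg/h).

Heat released by hot stream: Q = 639 × 1.04 × (393 − 214) = 118960 kJ/h
Energy balance on cold side (adiabatic exchanger): Q = ṁ_c·Cp_c·(T_c,out − T_c,in)
ṁ_c = 118960 / [1.76 × (126 − 91.0)] = 1931.1 kg/h

ṁ_c = 1930 kg/h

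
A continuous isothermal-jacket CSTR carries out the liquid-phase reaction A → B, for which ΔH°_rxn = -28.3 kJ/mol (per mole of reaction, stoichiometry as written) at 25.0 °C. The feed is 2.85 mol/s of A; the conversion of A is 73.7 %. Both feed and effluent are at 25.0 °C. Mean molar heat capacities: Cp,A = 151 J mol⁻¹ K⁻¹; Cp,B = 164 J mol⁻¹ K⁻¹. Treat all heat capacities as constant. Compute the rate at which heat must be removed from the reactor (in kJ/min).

Extent of reaction ξ = 0.737 × 2.85 = 2.1004 mol/s
Reaction term: ξ·ΔH°_rxn = 2.1004 × -28.3 = -59.443 kJ/s
Q = ΔH = -59.443 kJ/s = -59.443 kW
Heat removed = 3566.6 kJ/min

Q_out = 3570 kJ/min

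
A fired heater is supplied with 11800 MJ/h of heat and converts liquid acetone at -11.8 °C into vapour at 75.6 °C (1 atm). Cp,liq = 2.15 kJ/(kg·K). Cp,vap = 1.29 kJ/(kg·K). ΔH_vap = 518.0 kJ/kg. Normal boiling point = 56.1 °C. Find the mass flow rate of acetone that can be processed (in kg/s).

ṁ = 4.76 kg/s

Δh = 2.15×(56.1−-11.8) + 518.0 + 1.29×(75.6−56.1) = 689.14 kJ/kg
Q = 11800 MJ/h = 3277.8 kJ/s = 3277.8 kJ/s
ṁ = Q/Δh = 3277.8 / 689.14 = 4.7563 kg/s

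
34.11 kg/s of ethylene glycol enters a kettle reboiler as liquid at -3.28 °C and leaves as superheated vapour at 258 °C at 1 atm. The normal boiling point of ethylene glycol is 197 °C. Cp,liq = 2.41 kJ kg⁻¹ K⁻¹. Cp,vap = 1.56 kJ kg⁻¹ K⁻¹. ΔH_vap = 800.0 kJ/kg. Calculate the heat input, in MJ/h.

liquid -3.28→197 °C: 482.67 kJ/kg
vaporisation at 197 °C: 800 kJ/kg
vapour 197→258 °C: 95.16 kJ/kg
Δh = 482.67 + 800 + 95.16 = 1377.8 kJ/kg
Q = ṁ·Δh = 34.11 kg/s × 1377.8 kJ/kg = 46998 kJ/s
|Q| = 46998 kW = 169190 MJ/h

Q = 169000 MJ/h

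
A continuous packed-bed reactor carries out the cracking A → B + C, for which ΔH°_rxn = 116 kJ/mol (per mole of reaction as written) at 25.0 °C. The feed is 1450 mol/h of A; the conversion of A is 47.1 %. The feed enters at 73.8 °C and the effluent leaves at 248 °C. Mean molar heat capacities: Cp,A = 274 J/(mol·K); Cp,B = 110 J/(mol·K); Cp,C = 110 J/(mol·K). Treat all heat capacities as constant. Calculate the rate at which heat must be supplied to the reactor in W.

Q_in = 38900 W

Extent of reaction ξ = 0.471 × 1450 = 682.95 mol/h
Reaction term: ξ·ΔH°_rxn = 682.95 × 116 = 79222 kJ/h
Sensible, feed 73.8→25 °C: -19388 kJ/h
Outlet flows (mol/h): A 767.05, B 682.95, C 682.95
Sensible, products 25→248 °C: 80374 kJ/h
Q = ΔH = 140210 kJ/h = 38.947 kW
Heat supplied = 38947 W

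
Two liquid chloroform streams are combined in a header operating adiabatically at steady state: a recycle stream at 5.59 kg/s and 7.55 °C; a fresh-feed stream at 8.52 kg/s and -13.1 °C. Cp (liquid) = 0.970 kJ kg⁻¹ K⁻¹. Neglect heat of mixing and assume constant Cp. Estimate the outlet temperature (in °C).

T_out = -4.92 °C

Adiabatic, steady state ⇒ Σ ṁᵢCp,ᵢ(T_out − Tᵢ) = 0
T_out = Σ ṁᵢCp,ᵢTᵢ / Σ ṁᵢCp,ᵢ
      = -67.325 / 13.687 = -4.919 °C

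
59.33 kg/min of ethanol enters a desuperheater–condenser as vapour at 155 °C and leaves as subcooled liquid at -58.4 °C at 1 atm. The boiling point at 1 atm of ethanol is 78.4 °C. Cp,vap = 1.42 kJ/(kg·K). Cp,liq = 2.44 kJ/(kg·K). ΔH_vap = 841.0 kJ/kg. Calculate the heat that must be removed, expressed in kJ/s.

vapour 155→78.4 °C: -108.77 kJ/kg
condensation at 78.4 °C: -841 kJ/kg
liquid 78.4→-58.4 °C: -333.79 kJ/kg
Δh = -108.77 + -841 + -333.79 = -1283.6 kJ/kg
Q = ṁ·Δh = 59.33 kg/min × -1283.6 kJ/kg = -76154 kJ/min
|Q| = 1269.2 kW

Q_c = 1270 kJ/s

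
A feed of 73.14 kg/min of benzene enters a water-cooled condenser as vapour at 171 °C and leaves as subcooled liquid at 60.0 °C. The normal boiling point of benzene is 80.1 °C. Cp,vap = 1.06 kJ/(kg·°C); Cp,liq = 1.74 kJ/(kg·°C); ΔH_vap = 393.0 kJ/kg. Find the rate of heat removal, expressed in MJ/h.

Q_c = 2300 MJ/h

vapour 171→80.1 °C: -96.354 kJ/kg
condensation at 80.1 °C: -393 kJ/kg
liquid 80.1→60.0 °C: -34.974 kJ/kg
Δh = -96.354 + -393 + -34.974 = -524.33 kJ/kg
Q = ṁ·Δh = 73.14 kg/min × -524.33 kJ/kg = -38349 kJ/min
|Q| = 639.16 kW = 2301 MJ/h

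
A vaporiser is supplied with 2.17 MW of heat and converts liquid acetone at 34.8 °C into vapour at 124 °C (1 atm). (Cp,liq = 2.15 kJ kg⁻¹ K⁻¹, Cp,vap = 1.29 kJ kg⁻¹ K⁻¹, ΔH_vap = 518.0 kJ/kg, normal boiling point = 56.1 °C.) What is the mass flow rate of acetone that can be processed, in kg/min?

ṁ = 200 kg/min

Δh = 2.15×(56.1−34.8) + 518.0 + 1.29×(124−56.1) = 651.39 kJ/kg
Q = 2.17 MW = 2170 kJ/s = 130200 kJ/min
ṁ = Q/Δh = 130200 / 651.39 = 199.88 kg/min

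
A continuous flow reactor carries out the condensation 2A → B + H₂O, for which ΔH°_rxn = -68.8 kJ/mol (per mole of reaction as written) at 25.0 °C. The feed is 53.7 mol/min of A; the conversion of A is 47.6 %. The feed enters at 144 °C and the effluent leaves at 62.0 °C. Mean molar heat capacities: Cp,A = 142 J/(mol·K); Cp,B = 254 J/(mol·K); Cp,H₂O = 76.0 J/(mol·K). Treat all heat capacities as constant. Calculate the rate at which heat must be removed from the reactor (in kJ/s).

Extent of reaction ξ = 0.476 × 53.7 / 2 = 12.781 mol/min
Reaction term: ξ·ΔH°_rxn = 12.781 × -68.8 = -879.31 kJ/min
Sensible, feed 144→25 °C: -907.42 kJ/min
Outlet flows (mol/min): A 28.139, B 12.781, H₂O 12.781
Sensible, products 25→62.0 °C: 303.89 kJ/min
Q = ΔH = -1482.8 kJ/min = -24.714 kW
Heat removed = 24.714 kJ/s

Q_out = 24.7 kJ/s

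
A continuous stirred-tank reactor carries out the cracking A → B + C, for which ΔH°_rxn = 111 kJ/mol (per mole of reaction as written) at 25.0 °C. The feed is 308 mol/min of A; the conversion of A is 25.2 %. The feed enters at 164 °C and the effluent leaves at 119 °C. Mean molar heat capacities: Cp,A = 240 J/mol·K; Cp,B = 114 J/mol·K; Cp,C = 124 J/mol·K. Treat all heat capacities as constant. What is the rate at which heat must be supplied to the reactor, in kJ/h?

Extent of reaction ξ = 0.252 × 308 = 77.616 mol/min
Reaction term: ξ·ΔH°_rxn = 77.616 × 111 = 8615.4 kJ/min
Sensible, feed 164→25 °C: -10275 kJ/min
Outlet flows (mol/min): A 230.38, B 77.616, C 77.616
Sensible, products 25→119 °C: 6933.9 kJ/min
Q = ΔH = 5274.4 kJ/min = 87.906 kW
Heat supplied = 316460 kJ/h

Q_in = 316000 kJ/h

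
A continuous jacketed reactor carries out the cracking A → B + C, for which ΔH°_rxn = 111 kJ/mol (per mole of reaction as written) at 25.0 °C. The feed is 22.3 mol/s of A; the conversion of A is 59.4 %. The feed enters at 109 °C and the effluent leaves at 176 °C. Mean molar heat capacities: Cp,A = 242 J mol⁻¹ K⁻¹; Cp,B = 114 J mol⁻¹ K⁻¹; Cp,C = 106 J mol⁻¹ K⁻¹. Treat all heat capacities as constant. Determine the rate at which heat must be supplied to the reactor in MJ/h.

Q_in = 6440 MJ/h

Extent of reaction ξ = 0.594 × 22.3 = 13.246 mol/s
Reaction term: ξ·ΔH°_rxn = 13.246 × 111 = 1470.3 kJ/s
Sensible, feed 109→25 °C: -453.31 kJ/s
Outlet flows (mol/s): A 9.0538, B 13.246, C 13.246
Sensible, products 25→176 °C: 770.88 kJ/s
Q = ΔH = 1787.9 kJ/s = 1787.9 kW
Heat supplied = 6436.4 MJ/h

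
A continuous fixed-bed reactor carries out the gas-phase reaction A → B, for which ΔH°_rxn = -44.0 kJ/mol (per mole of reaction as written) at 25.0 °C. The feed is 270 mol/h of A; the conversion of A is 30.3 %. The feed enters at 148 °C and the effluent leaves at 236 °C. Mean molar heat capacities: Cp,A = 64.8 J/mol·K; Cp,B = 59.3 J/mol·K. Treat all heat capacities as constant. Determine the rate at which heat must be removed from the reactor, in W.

Extent of reaction ξ = 0.303 × 270 = 81.81 mol/h
Reaction term: ξ·ΔH°_rxn = 81.81 × -44.0 = -3599.6 kJ/h
Sensible, feed 148→25 °C: -2152 kJ/h
Outlet flows (mol/h): A 188.19, B 81.81
Sensible, products 25→236 °C: 3596.7 kJ/h
Q = ΔH = -2154.9 kJ/h = -0.59859 kW
Heat removed = 598.59 W

Q_out = 599 W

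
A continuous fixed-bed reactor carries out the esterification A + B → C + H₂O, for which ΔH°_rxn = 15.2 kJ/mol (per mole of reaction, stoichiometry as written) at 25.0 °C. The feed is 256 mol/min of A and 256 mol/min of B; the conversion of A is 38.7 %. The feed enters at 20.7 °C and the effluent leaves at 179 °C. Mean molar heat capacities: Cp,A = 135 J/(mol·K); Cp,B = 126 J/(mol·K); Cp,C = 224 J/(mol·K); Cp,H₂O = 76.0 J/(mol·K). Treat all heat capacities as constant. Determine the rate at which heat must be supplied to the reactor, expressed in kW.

Q_in = 211 kW

Extent of reaction ξ = 0.387 × 256 = 99.072 mol/min
Reaction term: ξ·ΔH°_rxn = 99.072 × 15.2 = 1505.9 kJ/min
Sensible, feed 20.7→25 °C: 287.31 kJ/min
Outlet flows (mol/min): A 156.93, B 156.93, C 99.072, H₂O 99.072
Sensible, products 25→179 °C: 10885 kJ/min
Q = ΔH = 12678 kJ/min = 211.3 kW
Heat supplied = 211.3 kW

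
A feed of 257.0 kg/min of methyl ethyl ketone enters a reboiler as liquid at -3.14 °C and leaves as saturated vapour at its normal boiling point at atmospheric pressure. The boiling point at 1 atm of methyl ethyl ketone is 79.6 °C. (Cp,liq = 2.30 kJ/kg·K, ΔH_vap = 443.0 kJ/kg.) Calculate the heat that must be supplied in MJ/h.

liquid -3.14→79.6 °C: 190.3 kJ/kg
vaporisation at 79.6 °C: 443 kJ/kg
Δh = 190.3 + 443 = 633.3 kJ/kg
Q = ṁ·Δh = 257.0 kg/min × 633.3 kJ/kg = 162760 kJ/min
|Q| = 2712.6 kW = 9765.5 MJ/h

Q = 9770 MJ/h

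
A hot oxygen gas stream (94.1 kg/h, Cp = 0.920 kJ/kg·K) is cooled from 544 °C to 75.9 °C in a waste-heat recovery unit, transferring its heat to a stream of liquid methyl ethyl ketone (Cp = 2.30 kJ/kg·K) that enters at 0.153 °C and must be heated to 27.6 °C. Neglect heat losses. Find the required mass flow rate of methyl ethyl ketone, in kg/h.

ṁ_c = 642 kg/h

Heat released by hot stream: Q = 94.1 × 0.920 × (544 − 75.9) = 40524 kJ/h
Energy balance on cold side (adiabatic exchanger): Q = ṁ_c·Cp_c·(T_c,out − T_c,in)
ṁ_c = 40524 / [2.30 × (27.6 − 0.153)] = 641.94 kg/h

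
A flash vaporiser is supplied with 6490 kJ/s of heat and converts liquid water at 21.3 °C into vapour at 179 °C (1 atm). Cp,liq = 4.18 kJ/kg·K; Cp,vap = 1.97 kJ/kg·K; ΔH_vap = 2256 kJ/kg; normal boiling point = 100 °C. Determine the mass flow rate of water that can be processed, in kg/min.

Δh = 4.18×(100−21.3) + 2256 + 1.97×(179−100) = 2740.6 kJ/kg
Q = 6490 kJ/s = 6490 kJ/s = 389400 kJ/min
ṁ = Q/Δh = 389400 / 2740.6 = 142.09 kg/min

ṁ = 142 kg/min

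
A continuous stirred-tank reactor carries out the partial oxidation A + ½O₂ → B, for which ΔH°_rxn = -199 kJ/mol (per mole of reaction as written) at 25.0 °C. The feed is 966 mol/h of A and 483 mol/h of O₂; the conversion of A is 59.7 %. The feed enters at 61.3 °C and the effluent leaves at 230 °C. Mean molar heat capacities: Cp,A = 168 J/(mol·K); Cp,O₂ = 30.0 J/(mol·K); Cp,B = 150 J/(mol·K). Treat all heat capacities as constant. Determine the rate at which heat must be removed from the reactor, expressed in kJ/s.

Extent of reaction ξ = 0.597 × 966 = 576.7 mol/h
Reaction term: ξ·ΔH°_rxn = 576.7 × -199 = -114760 kJ/h
Sensible, feed 61.3→25 °C: -6417 kJ/h
Outlet flows (mol/h): A 389.3, O₂ 194.65, B 576.7
Sensible, products 25→230 °C: 32338 kJ/h
Q = ΔH = -88843 kJ/h = -24.679 kW
Heat removed = 24.679 kJ/s

Q_out = 24.7 kJ/s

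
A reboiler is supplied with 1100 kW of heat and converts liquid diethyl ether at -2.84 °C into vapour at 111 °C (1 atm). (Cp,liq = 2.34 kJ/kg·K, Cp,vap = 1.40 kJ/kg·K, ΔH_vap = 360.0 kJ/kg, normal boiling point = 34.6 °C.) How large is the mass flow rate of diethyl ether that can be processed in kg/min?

Δh = 2.34×(34.6−-2.84) + 360.0 + 1.40×(111−34.6) = 554.57 kJ/kg
Q = 1100 kW = 1100 kJ/s = 66000 kJ/min
ṁ = Q/Δh = 66000 / 554.57 = 119.01 kg/min

ṁ = 119 kg/min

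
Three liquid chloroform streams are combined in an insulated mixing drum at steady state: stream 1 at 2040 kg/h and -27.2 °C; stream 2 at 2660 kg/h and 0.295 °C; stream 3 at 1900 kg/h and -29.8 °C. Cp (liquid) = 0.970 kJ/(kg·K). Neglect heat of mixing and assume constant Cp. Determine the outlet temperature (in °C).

T_out = -16.9 °C

No heat crosses the boundary, so H_out = H_in.
Σ ṁᵢCp,ᵢTᵢ = 2040×0.970×-27.2 + 2660×0.970×0.295 + 1900×0.970×-29.8 = -107980
Σ ṁᵢCp,ᵢ = 2040×0.970 + 2660×0.970 + 1900×0.970 = 6402
T_out = -107980 / 6402 = -16.867 °C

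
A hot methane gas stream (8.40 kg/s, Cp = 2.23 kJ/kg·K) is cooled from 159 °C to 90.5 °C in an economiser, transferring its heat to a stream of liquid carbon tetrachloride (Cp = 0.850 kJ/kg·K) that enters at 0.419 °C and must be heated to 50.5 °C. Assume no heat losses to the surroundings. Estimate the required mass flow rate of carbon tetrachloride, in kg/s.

ṁ_c = 30.1 kg/s

Heat released by hot stream: Q = 8.40 × 2.23 × (159 − 90.5) = 1283.1 kJ/s
Energy balance on cold side (adiabatic exchanger): Q = ṁ_c·Cp_c·(T_c,out − T_c,in)
ṁ_c = 1283.1 / [0.850 × (50.5 − 0.419)] = 30.143 kg/s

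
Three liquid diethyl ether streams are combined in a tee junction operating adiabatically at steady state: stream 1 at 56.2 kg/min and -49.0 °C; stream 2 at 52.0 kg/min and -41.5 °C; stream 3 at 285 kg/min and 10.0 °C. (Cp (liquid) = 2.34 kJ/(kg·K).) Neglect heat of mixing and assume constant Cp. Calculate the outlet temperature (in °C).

T_out = -5.24 °C

Energy balance with Q = 0: Σ ṁᵢCp,ᵢ(T_out − Tᵢ) = 0
T_out = Σ ṁᵢCp,ᵢTᵢ / Σ ṁᵢCp,ᵢ
      = -4824.6 / 920.09 = -5.2436 °C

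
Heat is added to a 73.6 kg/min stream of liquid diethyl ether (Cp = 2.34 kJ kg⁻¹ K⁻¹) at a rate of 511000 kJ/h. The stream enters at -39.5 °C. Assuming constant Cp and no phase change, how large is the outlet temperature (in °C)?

T_out = 9.95 °C

Q = 511000 kJ/h = 8516.7 kJ/min
ΔT = Q/(ṁ·Cp) = 8516.7/(73.6×2.34) = 49.451 K
T_out = -39.5 + 49.451 = 9.9511 °C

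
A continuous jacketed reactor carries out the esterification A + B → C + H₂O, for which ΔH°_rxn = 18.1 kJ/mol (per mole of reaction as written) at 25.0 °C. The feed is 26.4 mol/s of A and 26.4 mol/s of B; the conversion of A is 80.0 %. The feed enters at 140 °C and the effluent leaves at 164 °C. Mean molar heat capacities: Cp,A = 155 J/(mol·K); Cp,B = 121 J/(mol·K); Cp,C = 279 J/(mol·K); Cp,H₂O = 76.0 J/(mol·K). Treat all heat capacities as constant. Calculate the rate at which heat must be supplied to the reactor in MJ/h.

Extent of reaction ξ = 0.800 × 26.4 = 21.12 mol/s
Reaction term: ξ·ΔH°_rxn = 21.12 × 18.1 = 382.27 kJ/s
Sensible, feed 140→25 °C: -837.94 kJ/s
Outlet flows (mol/s): A 5.28, B 5.28, C 21.12, H₂O 21.12
Sensible, products 25→164 °C: 1244.7 kJ/s
Q = ΔH = 789.06 kJ/s = 789.06 kW
Heat supplied = 2840.6 MJ/h

Q_in = 2840 MJ/h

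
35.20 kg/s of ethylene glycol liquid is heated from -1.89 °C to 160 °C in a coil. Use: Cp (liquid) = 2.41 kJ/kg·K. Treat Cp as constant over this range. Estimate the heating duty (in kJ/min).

Q = ṁ·Cp·ΔT = 35.20 × 2.41 × (160 − -1.89) = 13733 kJ/s
Heating duty = 824010 kJ/min

Q = 824000 kJ/min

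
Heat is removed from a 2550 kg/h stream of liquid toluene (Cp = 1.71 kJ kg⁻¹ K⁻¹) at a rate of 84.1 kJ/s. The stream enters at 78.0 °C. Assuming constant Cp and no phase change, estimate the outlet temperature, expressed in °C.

Q = 84.1 kJ/s = 302760 kJ/h
ΔT = Q/(ṁ·Cp) = 302760/(2550×1.71) = 69.432 K
T_out = 78.0 − 69.432 = 8.5676 °C

T_out = 8.57 °C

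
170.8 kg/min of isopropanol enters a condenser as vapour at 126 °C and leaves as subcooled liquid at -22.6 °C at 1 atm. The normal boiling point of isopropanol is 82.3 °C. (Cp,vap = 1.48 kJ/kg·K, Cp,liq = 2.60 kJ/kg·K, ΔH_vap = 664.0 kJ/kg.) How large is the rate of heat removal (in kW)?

Q_c = 2850 kW

vapour 126→82.3 °C: -64.676 kJ/kg
condensation at 82.3 °C: -664 kJ/kg
liquid 82.3→-22.6 °C: -272.74 kJ/kg
Δh = -64.676 + -664 + -272.74 = -1001.4 kJ/kg
Q = ṁ·Δh = 170.8 kg/min × -1001.4 kJ/kg = -171040 kJ/min
|Q| = 2850.7 kW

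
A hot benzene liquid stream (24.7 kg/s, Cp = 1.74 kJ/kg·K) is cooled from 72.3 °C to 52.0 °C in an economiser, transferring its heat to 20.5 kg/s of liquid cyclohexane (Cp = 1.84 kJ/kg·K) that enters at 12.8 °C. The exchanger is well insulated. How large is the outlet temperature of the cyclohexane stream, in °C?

T_c,out = 35.9 °C

Heat released by hot stream: Q = 24.7 × 1.74 × (72.3 − 52.0) = 872.45 kJ/s
Energy balance on cold side (adiabatic exchanger): Q = ṁ_c·Cp_c·(T_c,out − T_c,in)
T_c,out = 12.8 + 872.45/(20.5 × 1.84) = 35.93 °C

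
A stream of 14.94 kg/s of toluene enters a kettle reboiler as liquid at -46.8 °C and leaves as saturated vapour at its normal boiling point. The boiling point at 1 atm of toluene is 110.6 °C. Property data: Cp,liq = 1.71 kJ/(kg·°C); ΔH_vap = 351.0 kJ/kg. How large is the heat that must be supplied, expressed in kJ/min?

Q = 556000 kJ/min

liquid -46.8→110.6 °C: 269.15 kJ/kg
vaporisation at 110.6 °C: 351 kJ/kg
Δh = 269.15 + 351 = 620.15 kJ/kg
Q = ṁ·Δh = 14.94 kg/s × 620.15 kJ/kg = 9265.1 kJ/s
|Q| = 9265.1 kW = 555910 kJ/min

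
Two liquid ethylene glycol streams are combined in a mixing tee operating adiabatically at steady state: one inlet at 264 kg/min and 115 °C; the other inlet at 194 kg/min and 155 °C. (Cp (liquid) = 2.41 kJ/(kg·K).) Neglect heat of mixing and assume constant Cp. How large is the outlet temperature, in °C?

T_out = 132 °C

Energy balance with Q = 0: Σ ṁᵢCp,ᵢ(T_out − Tᵢ) = 0
Σ ṁᵢCp,ᵢTᵢ = 264×2.41×115 + 194×2.41×155 = 145640
Σ ṁᵢCp,ᵢ = 264×2.41 + 194×2.41 = 1103.8
T_out = 145640 / 1103.8 = 131.94 °C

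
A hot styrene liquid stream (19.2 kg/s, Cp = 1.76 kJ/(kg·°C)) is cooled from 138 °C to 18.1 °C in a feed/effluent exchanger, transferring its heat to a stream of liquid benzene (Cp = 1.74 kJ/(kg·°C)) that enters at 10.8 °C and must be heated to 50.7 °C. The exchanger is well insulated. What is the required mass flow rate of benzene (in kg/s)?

Heat released by hot stream: Q = 19.2 × 1.76 × (138 − 18.1) = 4051.7 kJ/s
Energy balance on cold side (adiabatic exchanger): Q = ṁ_c·Cp_c·(T_c,out − T_c,in)
ṁ_c = 4051.7 / [1.74 × (50.7 − 10.8)] = 58.359 kg/s

ṁ_c = 58.4 kg/s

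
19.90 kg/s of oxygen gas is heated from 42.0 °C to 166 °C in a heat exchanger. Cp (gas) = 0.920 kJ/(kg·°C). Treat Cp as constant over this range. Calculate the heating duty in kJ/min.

Q = 136000 kJ/min

Q = ṁ·Cp·ΔT = 19.90 × 0.920 × (166 − 42.0) = 2270.2 kJ/s
Heating duty = 136210 kJ/min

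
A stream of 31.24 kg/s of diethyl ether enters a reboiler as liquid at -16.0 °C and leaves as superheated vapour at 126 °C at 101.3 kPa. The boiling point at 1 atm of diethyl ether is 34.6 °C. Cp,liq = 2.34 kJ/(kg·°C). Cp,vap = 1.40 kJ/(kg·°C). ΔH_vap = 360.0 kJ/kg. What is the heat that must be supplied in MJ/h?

Q = 68200 MJ/h

liquid -16.0→34.6 °C: 118.4 kJ/kg
vaporisation at 34.6 °C: 360 kJ/kg
vapour 34.6→126 °C: 127.96 kJ/kg
Δh = 118.4 + 360 + 127.96 = 606.36 kJ/kg
Q = ṁ·Δh = 31.24 kg/s × 606.36 kJ/kg = 18943 kJ/s
|Q| = 18943 kW = 68194 MJ/h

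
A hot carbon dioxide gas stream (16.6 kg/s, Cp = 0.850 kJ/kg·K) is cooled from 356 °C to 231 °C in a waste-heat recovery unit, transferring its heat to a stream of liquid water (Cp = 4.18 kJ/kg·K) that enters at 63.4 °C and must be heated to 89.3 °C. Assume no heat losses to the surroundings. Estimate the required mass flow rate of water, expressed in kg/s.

Heat released by hot stream: Q = 16.6 × 0.850 × (356 − 231) = 1763.8 kJ/s
Energy balance on cold side (adiabatic exchanger): Q = ṁ_c·Cp_c·(T_c,out − T_c,in)
ṁ_c = 1763.8 / [4.18 × (89.3 − 63.4)] = 16.291 kg/s

ṁ_c = 16.3 kg/s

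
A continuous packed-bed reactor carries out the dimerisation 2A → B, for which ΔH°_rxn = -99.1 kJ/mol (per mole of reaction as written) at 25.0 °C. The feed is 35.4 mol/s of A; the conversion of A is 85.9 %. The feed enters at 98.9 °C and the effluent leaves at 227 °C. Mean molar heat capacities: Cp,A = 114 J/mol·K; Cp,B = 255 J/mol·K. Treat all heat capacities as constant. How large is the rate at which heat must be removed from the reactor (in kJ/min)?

Extent of reaction ξ = 0.859 × 35.4 / 2 = 15.204 mol/s
Reaction term: ξ·ΔH°_rxn = 15.204 × -99.1 = -1506.7 kJ/s
Sensible, feed 98.9→25 °C: -298.23 kJ/s
Outlet flows (mol/s): A 4.9914, B 15.204
Sensible, products 25→227 °C: 898.12 kJ/s
Q = ΔH = -906.86 kJ/s = -906.86 kW
Heat removed = 54412 kJ/min

Q_out = 54400 kJ/min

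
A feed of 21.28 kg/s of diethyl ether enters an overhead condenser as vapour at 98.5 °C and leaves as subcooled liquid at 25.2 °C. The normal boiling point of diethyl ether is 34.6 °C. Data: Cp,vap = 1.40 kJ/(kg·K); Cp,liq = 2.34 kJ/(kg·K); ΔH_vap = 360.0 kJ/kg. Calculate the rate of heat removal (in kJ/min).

Q_c = 602000 kJ/min

vapour 98.5→34.6 °C: -89.46 kJ/kg
condensation at 34.6 °C: -360 kJ/kg
liquid 34.6→25.2 °C: -21.996 kJ/kg
Δh = -89.46 + -360 + -21.996 = -471.46 kJ/kg
Q = ṁ·Δh = 21.28 kg/s × -471.46 kJ/kg = -10033 kJ/s
|Q| = 10033 kW = 601960 kJ/min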